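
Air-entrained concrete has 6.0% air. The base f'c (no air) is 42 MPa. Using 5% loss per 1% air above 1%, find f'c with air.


Strength loss = (6.0 - 1) * 5 = 25.0%
f'c = 42 * (1 - 25.0/100)
= 31.5 MPa

31.5


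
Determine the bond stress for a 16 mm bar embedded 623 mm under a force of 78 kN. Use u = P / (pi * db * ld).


u = P / (pi * db * ld)
= 78 * 1000 / (pi * 16 * 623)
= 2.491 MPa

2.491


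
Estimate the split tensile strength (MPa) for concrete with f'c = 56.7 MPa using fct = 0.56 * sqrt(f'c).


fct = 0.56 * sqrt(56.7)
= 0.56 * 7.53
= 4.217 MPa

4.217


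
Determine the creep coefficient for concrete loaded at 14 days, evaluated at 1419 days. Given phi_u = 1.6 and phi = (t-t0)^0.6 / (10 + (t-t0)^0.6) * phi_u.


dt = 1419 - 14 = 1405
phi = 1405^0.6 / (10 + 1405^0.6) * 1.6
= 1.417

1.417


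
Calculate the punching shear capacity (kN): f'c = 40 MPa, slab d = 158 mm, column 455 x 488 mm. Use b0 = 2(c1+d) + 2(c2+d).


b0 = 2*(455 + 158) + 2*(488 + 158) = 2518 mm
Vc = 0.33 * sqrt(40) * 2518 * 158 / 1000
= 830.34 kN

830.34


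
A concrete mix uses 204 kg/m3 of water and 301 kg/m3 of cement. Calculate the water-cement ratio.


w/c = water / cement
w/c = 204 / 301 = 0.678

0.678


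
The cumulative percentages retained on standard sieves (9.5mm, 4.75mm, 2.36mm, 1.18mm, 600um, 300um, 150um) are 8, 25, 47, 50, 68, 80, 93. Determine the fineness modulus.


FM = sum(cumulative % retained) / 100
= 371 / 100
= 3.71

3.71


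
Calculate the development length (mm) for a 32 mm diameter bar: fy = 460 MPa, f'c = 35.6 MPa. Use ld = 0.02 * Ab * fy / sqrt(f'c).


Ab = pi * 32^2 / 4 = 804.248 mm2
ld = 0.02 * 804.248 * 460 / sqrt(35.6)
= 1240.1 mm

1240.1


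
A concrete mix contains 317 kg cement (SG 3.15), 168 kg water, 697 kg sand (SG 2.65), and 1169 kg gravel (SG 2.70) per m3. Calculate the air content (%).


Vol cement = 317 / (3.15 * 1000) = 0.100635 m3
Vol water = 168 / 1000 = 0.168 m3
Vol sand = 697 / (2.65 * 1000) = 0.263019 m3
Vol gravel = 1169 / (2.70 * 1000) = 0.432963 m3
Total solid + water volume = 0.964617 m3
Air = (1 - 0.964617) * 100 = 3.54%

3.54


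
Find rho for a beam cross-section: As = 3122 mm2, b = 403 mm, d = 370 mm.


rho = As / (b * d)
= 3122 / (403 * 370)
= 0.0209

0.0209


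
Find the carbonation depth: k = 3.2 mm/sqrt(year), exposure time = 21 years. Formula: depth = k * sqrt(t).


depth = k * sqrt(t)
= 3.2 * sqrt(21)
= 14.66 mm

14.66


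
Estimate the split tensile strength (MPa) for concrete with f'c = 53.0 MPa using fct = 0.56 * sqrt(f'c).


fct = 0.56 * sqrt(53.0)
= 0.56 * 7.28
= 4.077 MPa

4.077


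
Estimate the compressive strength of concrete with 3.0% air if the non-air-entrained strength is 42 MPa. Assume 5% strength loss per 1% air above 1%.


Strength loss = (3.0 - 1) * 5 = 10.0%
f'c = 42 * (1 - 10.0/100)
= 37.8 MPa

37.8


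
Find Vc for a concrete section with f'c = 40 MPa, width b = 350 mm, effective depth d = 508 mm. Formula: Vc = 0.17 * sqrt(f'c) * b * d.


Vc = 0.17 * sqrt(40) * 350 * 508 / 1000
= 191.17 kN

191.17


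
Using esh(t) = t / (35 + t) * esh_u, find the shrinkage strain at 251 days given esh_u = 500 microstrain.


esh(251) = 251 / (35 + 251) * 500
= 251 / 286 * 500
= 438.8 microstrain

438.8


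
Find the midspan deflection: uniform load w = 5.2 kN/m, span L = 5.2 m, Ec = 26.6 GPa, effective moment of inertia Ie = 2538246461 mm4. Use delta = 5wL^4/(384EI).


Convert: L = 5.2 m = 5200 mm, Ec = 26.6 GPa = 26600 MPa
delta = 5 * 5.2 * 5200^4 / (384 * 26600 * 2538246461)
= 0.73 mm

0.73


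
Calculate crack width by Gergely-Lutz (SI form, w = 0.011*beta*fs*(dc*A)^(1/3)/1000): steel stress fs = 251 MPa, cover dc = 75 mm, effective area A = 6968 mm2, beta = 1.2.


w = 0.011 * beta * fs * (dc * A)^(1/3) / 1000
= 0.011 * 1.2 * 251 * (75 * 6968)^(1/3) / 1000
= 0.267 mm

0.267


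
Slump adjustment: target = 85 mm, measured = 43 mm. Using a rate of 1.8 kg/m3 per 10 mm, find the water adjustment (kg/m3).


Difference = 85 - 43 = 42 mm
Water adjustment = 42 * 1.8 / 10 = 7.6 kg/m3

7.6


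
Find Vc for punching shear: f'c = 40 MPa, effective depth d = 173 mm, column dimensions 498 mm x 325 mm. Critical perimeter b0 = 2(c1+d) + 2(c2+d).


b0 = 2*(498 + 173) + 2*(325 + 173) = 2338 mm
Vc = 0.33 * sqrt(40) * 2338 * 173 / 1000
= 844.18 kN

844.18


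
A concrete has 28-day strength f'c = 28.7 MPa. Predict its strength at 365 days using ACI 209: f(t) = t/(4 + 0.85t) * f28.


f(365) = 365 / (4 + 0.85 * 365) * 28.7
= 365 / 314.25 * 28.7
= 33.33 MPa

33.33


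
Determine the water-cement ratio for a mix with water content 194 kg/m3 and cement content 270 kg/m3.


w/c = water / cement
w/c = 194 / 270 = 0.719

0.719


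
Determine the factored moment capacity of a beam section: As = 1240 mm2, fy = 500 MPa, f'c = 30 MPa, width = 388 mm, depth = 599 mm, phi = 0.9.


a = As * fy / (0.85 * f'c * b)
= 1240 * 500 / (0.85 * 30 * 388)
= 62.6642 mm
Mn = As * fy * (d - a/2) / 10^6
= 351.9541 kN-m
phi*Mn = 0.9 * 351.9541 = 316.76 kN-m

316.76


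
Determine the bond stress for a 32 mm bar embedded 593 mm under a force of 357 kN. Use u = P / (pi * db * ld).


u = P / (pi * db * ld)
= 357 * 1000 / (pi * 32 * 593)
= 5.988 MPa

5.988


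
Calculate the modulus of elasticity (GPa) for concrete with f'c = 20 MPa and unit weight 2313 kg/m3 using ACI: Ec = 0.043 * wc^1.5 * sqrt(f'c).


Ec = 0.043 * 2313^1.5 * sqrt(20) / 1000
= 21.39 GPa

21.39


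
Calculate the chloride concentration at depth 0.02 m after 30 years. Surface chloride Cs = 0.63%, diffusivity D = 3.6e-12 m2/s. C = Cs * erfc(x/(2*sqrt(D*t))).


t_seconds = 30 * 365.25 * 24 * 3600 = 946728000.0 s
arg = 0.02 / (2 * sqrt(3.6e-12 * 946728000.0))
= 0.1713
erfc(0.1713) = 0.8086
C = 0.63 * 0.8086 = 0.5094%

0.5094


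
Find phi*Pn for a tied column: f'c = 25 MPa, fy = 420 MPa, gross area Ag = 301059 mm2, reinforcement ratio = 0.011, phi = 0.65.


Ast = rho * Ag = 0.011 * 301059 = 3311.649 mm2
phi*Pn = 0.65 * 0.80 * (0.85 * 25 * (301059 - 3311.649) + 420 * 3311.649) / 1000
= 4013.37 kN

4013.37


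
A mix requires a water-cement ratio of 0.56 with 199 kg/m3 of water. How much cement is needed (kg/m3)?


Cement = water / (w/c)
= 199 / 0.56
= 355.4 kg/m3

355.4


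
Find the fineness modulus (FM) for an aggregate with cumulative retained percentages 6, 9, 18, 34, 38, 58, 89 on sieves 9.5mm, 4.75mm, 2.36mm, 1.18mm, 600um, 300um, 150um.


FM = sum(cumulative % retained) / 100
= 252 / 100
= 2.52

2.52


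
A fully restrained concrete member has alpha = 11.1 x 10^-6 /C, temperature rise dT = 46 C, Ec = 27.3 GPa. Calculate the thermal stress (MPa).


sigma = alpha * dT * Ec
= 11.1e-6 * 46 * 27.3 * 1000
= 13.939 MPa

13.939


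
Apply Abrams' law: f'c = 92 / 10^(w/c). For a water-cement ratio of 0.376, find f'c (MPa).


f'c = 92 / 10^0.376
= 92 / 2.377
= 38.71 MPa

38.71


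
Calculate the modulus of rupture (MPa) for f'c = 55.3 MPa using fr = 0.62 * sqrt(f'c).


fr = 0.62 * sqrt(55.3)
= 4.611 MPa

4.611


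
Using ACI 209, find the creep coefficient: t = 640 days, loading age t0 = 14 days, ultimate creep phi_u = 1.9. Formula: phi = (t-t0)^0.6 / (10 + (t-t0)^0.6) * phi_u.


dt = 640 - 14 = 626
phi = 626^0.6 / (10 + 626^0.6) * 1.9
= 1.57

1.57


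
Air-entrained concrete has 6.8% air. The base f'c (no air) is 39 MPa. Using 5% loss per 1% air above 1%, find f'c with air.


Strength loss = (6.8 - 1) * 5 = 29.0%
f'c = 39 * (1 - 29.0/100)
= 27.69 MPa

27.69


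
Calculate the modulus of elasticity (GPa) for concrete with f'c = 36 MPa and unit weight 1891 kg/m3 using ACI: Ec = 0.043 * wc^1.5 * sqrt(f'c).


Ec = 0.043 * 1891^1.5 * sqrt(36) / 1000
= 21.22 GPa

21.22


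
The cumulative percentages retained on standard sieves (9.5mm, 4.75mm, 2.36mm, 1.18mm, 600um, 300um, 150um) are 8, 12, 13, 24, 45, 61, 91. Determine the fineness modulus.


FM = sum(cumulative % retained) / 100
= 254 / 100
= 2.54

2.54


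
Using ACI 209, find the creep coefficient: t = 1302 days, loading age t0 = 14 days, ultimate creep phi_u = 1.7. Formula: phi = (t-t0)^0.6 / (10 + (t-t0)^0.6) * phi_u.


dt = 1302 - 14 = 1288
phi = 1288^0.6 / (10 + 1288^0.6) * 1.7
= 1.496

1.496


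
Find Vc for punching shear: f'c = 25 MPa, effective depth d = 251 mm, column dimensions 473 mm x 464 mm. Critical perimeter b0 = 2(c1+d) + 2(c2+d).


b0 = 2*(473 + 251) + 2*(464 + 251) = 2878 mm
Vc = 0.33 * sqrt(25) * 2878 * 251 / 1000
= 1191.92 kN

1191.92


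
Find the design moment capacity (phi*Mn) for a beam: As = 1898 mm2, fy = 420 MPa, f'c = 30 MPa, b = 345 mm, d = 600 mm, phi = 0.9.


a = As * fy / (0.85 * f'c * b)
= 1898 * 420 / (0.85 * 30 * 345)
= 90.6121 mm
Mn = As * fy * (d - a/2) / 10^6
= 442.1798 kN-m
phi*Mn = 0.9 * 442.1798 = 397.96 kN-m

397.96


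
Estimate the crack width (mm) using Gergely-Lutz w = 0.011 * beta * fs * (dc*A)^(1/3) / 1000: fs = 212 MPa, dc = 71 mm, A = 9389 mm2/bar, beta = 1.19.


w = 0.011 * beta * fs * (dc * A)^(1/3) / 1000
= 0.011 * 1.19 * 212 * (71 * 9389)^(1/3) / 1000
= 0.242 mm

0.242


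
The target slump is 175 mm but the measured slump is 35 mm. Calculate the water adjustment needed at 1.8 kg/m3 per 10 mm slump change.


Difference = 175 - 35 = 140 mm
Water adjustment = 140 * 1.8 / 10 = 25.2 kg/m3

25.2


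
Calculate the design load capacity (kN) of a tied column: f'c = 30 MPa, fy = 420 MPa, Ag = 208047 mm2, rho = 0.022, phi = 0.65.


Ast = rho * Ag = 0.022 * 208047 = 4577.034 mm2
phi*Pn = 0.65 * 0.80 * (0.85 * 30 * (208047 - 4577.034) + 420 * 4577.034) / 1000
= 3697.64 kN

3697.64


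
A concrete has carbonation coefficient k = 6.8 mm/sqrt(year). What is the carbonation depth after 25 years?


depth = k * sqrt(t)
= 6.8 * sqrt(25)
= 34.0 mm

34.0


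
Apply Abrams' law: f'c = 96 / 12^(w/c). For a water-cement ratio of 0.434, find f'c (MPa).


f'c = 96 / 12^0.434
= 96 / 2.94
= 32.65 MPa

32.65


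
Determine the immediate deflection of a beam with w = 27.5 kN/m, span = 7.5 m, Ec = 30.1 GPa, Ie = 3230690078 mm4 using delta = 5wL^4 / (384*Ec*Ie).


Convert: L = 7.5 m = 7500 mm, Ec = 30.1 GPa = 30100 MPa
delta = 5 * 27.5 * 7500^4 / (384 * 30100 * 3230690078)
= 11.65 mm

11.65


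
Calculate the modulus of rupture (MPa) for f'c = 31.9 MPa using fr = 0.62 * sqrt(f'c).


fr = 0.62 * sqrt(31.9)
= 3.502 MPa

3.502


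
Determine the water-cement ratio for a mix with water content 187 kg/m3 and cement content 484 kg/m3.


w/c = water / cement
w/c = 187 / 484 = 0.386

0.386


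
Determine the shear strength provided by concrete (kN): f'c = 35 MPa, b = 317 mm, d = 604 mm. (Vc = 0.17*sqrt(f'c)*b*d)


Vc = 0.17 * sqrt(35) * 317 * 604 / 1000
= 192.57 kN

192.57


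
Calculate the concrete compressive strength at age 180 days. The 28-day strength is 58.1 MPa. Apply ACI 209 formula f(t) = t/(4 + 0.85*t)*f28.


f(180) = 180 / (4 + 0.85 * 180) * 58.1
= 180 / 157.0 * 58.1
= 66.61 MPa

66.61


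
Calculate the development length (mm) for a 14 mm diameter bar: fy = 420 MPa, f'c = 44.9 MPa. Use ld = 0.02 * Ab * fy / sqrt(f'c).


Ab = pi * 14^2 / 4 = 153.938 mm2
ld = 0.02 * 153.938 * 420 / sqrt(44.9)
= 193.0 mm

193.0


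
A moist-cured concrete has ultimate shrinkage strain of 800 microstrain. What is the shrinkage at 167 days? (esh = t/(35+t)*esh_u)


esh(167) = 167 / (35 + 167) * 800
= 167 / 202 * 800
= 661.4 microstrain

661.4


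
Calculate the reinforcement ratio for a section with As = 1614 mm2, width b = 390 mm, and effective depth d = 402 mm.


rho = As / (b * d)
= 1614 / (390 * 402)
= 0.0103

0.0103


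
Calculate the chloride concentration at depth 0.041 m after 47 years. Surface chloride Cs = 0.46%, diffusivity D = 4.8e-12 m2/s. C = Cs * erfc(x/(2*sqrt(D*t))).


t_seconds = 47 * 365.25 * 24 * 3600 = 1483207200.0 s
arg = 0.041 / (2 * sqrt(4.8e-12 * 1483207200.0))
= 0.243
erfc(0.243) = 0.7312
C = 0.46 * 0.7312 = 0.3363%

0.3363


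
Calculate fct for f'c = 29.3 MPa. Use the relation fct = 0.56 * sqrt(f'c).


fct = 0.56 * sqrt(29.3)
= 0.56 * 5.413
= 3.031 MPa

3.031


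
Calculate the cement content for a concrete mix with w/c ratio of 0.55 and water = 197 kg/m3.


Cement = water / (w/c)
= 197 / 0.55
= 358.2 kg/m3

358.2


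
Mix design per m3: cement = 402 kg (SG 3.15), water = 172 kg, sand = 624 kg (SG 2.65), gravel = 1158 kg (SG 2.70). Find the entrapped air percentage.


Vol cement = 402 / (3.15 * 1000) = 0.127619 m3
Vol water = 172 / 1000 = 0.172 m3
Vol sand = 624 / (2.65 * 1000) = 0.235472 m3
Vol gravel = 1158 / (2.70 * 1000) = 0.428889 m3
Total solid + water volume = 0.96398 m3
Air = (1 - 0.96398) * 100 = 3.6%

3.6


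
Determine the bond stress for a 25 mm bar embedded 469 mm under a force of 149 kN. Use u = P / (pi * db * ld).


u = P / (pi * db * ld)
= 149 * 1000 / (pi * 25 * 469)
= 4.045 MPa

4.045


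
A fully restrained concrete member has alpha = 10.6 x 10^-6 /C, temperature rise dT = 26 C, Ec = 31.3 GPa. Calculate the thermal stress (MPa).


sigma = alpha * dT * Ec
= 10.6e-6 * 26 * 31.3 * 1000
= 8.626 MPa

8.626


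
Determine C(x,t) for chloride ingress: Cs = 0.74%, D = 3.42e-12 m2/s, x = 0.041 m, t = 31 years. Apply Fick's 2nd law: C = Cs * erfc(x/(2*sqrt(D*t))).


t_seconds = 31 * 365.25 * 24 * 3600 = 978285600.0 s
arg = 0.041 / (2 * sqrt(3.42e-12 * 978285600.0))
= 0.3544
erfc(0.3544) = 0.6162
C = 0.74 * 0.6162 = 0.456%

0.456


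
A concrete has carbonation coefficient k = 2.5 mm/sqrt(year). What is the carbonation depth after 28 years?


depth = k * sqrt(t)
= 2.5 * sqrt(28)
= 13.23 mm

13.23


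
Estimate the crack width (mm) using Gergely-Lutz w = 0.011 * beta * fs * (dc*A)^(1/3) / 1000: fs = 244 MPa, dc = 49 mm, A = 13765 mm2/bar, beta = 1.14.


w = 0.011 * beta * fs * (dc * A)^(1/3) / 1000
= 0.011 * 1.14 * 244 * (49 * 13765)^(1/3) / 1000
= 0.268 mm

0.268


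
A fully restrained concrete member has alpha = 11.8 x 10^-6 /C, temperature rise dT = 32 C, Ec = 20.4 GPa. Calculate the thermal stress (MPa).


sigma = alpha * dT * Ec
= 11.8e-6 * 32 * 20.4 * 1000
= 7.703 MPa

7.703


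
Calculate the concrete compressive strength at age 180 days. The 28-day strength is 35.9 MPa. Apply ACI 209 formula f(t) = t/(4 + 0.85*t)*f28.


f(180) = 180 / (4 + 0.85 * 180) * 35.9
= 180 / 157.0 * 35.9
= 41.16 MPa

41.16


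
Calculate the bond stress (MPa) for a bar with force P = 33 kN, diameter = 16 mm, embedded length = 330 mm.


u = P / (pi * db * ld)
= 33 * 1000 / (pi * 16 * 330)
= 1.989 MPa

1.989


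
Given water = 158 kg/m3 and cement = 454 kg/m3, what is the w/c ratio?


w/c = water / cement
w/c = 158 / 454 = 0.348

0.348


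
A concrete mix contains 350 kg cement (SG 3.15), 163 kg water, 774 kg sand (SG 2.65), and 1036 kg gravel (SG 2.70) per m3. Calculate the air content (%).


Vol cement = 350 / (3.15 * 1000) = 0.111111 m3
Vol water = 163 / 1000 = 0.163 m3
Vol sand = 774 / (2.65 * 1000) = 0.292075 m3
Vol gravel = 1036 / (2.70 * 1000) = 0.383704 m3
Total solid + water volume = 0.94989 m3
Air = (1 - 0.94989) * 100 = 5.01%

5.01


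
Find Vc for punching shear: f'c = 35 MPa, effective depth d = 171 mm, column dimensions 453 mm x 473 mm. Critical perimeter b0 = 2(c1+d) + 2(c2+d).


b0 = 2*(453 + 171) + 2*(473 + 171) = 2536 mm
Vc = 0.33 * sqrt(35) * 2536 * 171 / 1000
= 846.63 kN

846.63


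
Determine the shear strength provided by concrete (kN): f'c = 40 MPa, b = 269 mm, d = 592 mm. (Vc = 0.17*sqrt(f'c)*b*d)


Vc = 0.17 * sqrt(40) * 269 * 592 / 1000
= 171.22 kN

171.22


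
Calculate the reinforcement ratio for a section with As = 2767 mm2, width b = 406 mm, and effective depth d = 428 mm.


rho = As / (b * d)
= 2767 / (406 * 428)
= 0.0159

0.0159


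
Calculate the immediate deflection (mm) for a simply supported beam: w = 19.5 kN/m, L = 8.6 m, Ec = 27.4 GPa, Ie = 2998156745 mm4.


Convert: L = 8.6 m = 8600 mm, Ec = 27.4 GPa = 27400 MPa
delta = 5 * 19.5 * 8600^4 / (384 * 27400 * 2998156745)
= 16.91 mm

16.91


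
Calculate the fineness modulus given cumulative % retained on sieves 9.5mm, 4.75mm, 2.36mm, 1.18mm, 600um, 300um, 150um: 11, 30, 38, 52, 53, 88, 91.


FM = sum(cumulative % retained) / 100
= 363 / 100
= 3.63

3.63


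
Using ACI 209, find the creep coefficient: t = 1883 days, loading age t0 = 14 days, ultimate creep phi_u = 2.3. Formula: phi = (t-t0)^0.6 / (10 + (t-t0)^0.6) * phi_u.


dt = 1883 - 14 = 1869
phi = 1869^0.6 / (10 + 1869^0.6) * 2.3
= 2.074

2.074


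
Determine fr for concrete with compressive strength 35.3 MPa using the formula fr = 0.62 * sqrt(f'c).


fr = 0.62 * sqrt(35.3)
= 3.684 MPa

3.684


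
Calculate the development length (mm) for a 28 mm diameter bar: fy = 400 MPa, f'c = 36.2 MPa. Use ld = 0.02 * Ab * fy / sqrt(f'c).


Ab = pi * 28^2 / 4 = 615.752 mm2
ld = 0.02 * 615.752 * 400 / sqrt(36.2)
= 818.7 mm

818.7


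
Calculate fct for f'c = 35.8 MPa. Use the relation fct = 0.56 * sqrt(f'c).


fct = 0.56 * sqrt(35.8)
= 0.56 * 5.983
= 3.351 MPa

3.351


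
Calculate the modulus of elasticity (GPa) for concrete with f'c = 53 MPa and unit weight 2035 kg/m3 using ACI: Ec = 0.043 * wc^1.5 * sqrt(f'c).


Ec = 0.043 * 2035^1.5 * sqrt(53) / 1000
= 28.74 GPa

28.74


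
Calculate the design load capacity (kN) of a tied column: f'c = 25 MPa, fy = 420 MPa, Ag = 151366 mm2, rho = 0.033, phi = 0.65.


Ast = rho * Ag = 0.033 * 151366 = 4995.078 mm2
phi*Pn = 0.65 * 0.80 * (0.85 * 25 * (151366 - 4995.078) + 420 * 4995.078) / 1000
= 2708.32 kN

2708.32


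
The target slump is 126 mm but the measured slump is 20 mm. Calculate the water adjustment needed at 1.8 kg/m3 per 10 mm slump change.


Difference = 126 - 20 = 106 mm
Water adjustment = 106 * 1.8 / 10 = 19.1 kg/m3

19.1


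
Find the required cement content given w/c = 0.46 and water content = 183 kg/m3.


Cement = water / (w/c)
= 183 / 0.46
= 397.8 kg/m3

397.8


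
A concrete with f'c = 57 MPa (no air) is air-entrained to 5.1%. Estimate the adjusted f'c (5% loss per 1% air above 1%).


Strength loss = (5.1 - 1) * 5 = 20.5%
f'c = 57 * (1 - 20.5/100)
= 45.32 MPa

45.32


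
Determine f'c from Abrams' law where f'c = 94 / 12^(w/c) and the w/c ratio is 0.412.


f'c = 94 / 12^0.412
= 94 / 2.784
= 33.77 MPa

33.77


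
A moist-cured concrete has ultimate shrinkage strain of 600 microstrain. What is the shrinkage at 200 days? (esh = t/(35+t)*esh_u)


esh(200) = 200 / (35 + 200) * 600
= 200 / 235 * 600
= 510.6 microstrain

510.6


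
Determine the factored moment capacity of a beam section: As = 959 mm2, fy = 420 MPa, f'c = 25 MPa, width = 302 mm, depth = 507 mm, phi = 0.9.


a = As * fy / (0.85 * f'c * b)
= 959 * 420 / (0.85 * 25 * 302)
= 62.7628 mm
Mn = As * fy * (d - a/2) / 10^6
= 191.5697 kN-m
phi*Mn = 0.9 * 191.5697 = 172.41 kN-m

172.41


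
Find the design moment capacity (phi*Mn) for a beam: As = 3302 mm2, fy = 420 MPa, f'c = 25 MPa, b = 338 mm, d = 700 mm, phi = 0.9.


a = As * fy / (0.85 * f'c * b)
= 3302 * 420 / (0.85 * 25 * 338)
= 193.086 mm
Mn = As * fy * (d - a/2) / 10^6
= 836.8983 kN-m
phi*Mn = 0.9 * 836.8983 = 753.21 kN-m

753.21


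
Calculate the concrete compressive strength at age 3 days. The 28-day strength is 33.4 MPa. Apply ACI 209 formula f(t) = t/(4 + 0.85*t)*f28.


f(3) = 3 / (4 + 0.85 * 3) * 33.4
= 3 / 6.55 * 33.4
= 15.3 MPa

15.3


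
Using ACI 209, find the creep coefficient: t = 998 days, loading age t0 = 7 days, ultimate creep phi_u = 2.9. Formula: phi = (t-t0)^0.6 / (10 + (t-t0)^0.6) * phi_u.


dt = 998 - 7 = 991
phi = 991^0.6 / (10 + 991^0.6) * 2.9
= 2.501

2.501


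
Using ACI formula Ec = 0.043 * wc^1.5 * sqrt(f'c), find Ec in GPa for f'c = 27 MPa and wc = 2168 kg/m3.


Ec = 0.043 * 2168^1.5 * sqrt(27) / 1000
= 22.55 GPa

22.55


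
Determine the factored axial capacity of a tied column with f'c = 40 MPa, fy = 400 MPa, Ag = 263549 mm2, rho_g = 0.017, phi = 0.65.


Ast = rho * Ag = 0.017 * 263549 = 4480.333 mm2
phi*Pn = 0.65 * 0.80 * (0.85 * 40 * (263549 - 4480.333) + 400 * 4480.333) / 1000
= 5512.24 kN

5512.24


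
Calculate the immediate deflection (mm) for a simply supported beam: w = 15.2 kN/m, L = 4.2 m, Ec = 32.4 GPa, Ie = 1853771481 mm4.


Convert: L = 4.2 m = 4200 mm, Ec = 32.4 GPa = 32400 MPa
delta = 5 * 15.2 * 4200^4 / (384 * 32400 * 1853771481)
= 1.03 mm

1.03


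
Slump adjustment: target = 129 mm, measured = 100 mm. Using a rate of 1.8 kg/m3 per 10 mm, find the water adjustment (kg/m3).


Difference = 129 - 100 = 29 mm
Water adjustment = 29 * 1.8 / 10 = 5.2 kg/m3

5.2


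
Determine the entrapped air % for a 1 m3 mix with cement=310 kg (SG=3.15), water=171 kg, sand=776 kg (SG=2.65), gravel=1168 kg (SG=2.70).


Vol cement = 310 / (3.15 * 1000) = 0.098413 m3
Vol water = 171 / 1000 = 0.171 m3
Vol sand = 776 / (2.65 * 1000) = 0.29283 m3
Vol gravel = 1168 / (2.70 * 1000) = 0.432593 m3
Total solid + water volume = 0.994835 m3
Air = (1 - 0.994835) * 100 = 0.52%

0.52


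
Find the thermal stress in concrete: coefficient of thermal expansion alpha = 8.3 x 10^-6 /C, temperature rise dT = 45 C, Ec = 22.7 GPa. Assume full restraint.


sigma = alpha * dT * Ec
= 8.3e-6 * 45 * 22.7 * 1000
= 8.478 MPa

8.478


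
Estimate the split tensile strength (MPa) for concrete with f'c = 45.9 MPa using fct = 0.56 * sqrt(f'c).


fct = 0.56 * sqrt(45.9)
= 0.56 * 6.775
= 3.794 MPa

3.794


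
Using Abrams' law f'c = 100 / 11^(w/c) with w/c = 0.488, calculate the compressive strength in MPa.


f'c = 100 / 11^0.488
= 100 / 3.223
= 31.03 MPa

31.03


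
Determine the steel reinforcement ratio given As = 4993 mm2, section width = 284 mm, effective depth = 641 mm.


rho = As / (b * d)
= 4993 / (284 * 641)
= 0.0274

0.0274


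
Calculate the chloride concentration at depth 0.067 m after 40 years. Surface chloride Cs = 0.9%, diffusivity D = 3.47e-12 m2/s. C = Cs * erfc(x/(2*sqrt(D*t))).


t_seconds = 40 * 365.25 * 24 * 3600 = 1262304000.0 s
arg = 0.067 / (2 * sqrt(3.47e-12 * 1262304000.0))
= 0.5062
erfc(0.5062) = 0.4741
C = 0.9 * 0.4741 = 0.4267%

0.4267


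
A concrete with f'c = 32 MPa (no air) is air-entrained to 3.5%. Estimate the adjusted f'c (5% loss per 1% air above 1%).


Strength loss = (3.5 - 1) * 5 = 12.5%
f'c = 32 * (1 - 12.5/100)
= 28.0 MPa

28.0


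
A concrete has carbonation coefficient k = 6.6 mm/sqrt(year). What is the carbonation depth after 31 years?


depth = k * sqrt(t)
= 6.6 * sqrt(31)
= 36.75 mm

36.75


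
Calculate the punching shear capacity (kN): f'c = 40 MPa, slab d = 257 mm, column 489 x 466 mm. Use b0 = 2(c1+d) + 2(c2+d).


b0 = 2*(489 + 257) + 2*(466 + 257) = 2938 mm
Vc = 0.33 * sqrt(40) * 2938 * 257 / 1000
= 1575.9 kN

1575.9


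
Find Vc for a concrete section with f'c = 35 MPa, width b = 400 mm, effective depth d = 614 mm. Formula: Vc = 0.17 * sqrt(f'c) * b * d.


Vc = 0.17 * sqrt(35) * 400 * 614 / 1000
= 247.01 kN

247.01


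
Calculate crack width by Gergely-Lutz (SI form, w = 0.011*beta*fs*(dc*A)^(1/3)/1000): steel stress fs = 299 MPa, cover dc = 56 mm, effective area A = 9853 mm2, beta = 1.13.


w = 0.011 * beta * fs * (dc * A)^(1/3) / 1000
= 0.011 * 1.13 * 299 * (56 * 9853)^(1/3) / 1000
= 0.305 mm

0.305


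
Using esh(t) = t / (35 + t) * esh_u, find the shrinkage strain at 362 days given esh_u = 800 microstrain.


esh(362) = 362 / (35 + 362) * 800
= 362 / 397 * 800
= 729.5 microstrain

729.5


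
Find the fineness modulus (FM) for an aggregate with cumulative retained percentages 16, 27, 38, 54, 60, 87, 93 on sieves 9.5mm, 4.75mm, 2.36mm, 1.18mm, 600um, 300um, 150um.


FM = sum(cumulative % retained) / 100
= 375 / 100
= 3.75

3.75


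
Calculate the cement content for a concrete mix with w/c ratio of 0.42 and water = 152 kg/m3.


Cement = water / (w/c)
= 152 / 0.42
= 361.9 kg/m3

361.9


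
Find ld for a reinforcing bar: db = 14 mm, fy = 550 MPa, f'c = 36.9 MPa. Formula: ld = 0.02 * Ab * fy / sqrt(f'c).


Ab = pi * 14^2 / 4 = 153.938 mm2
ld = 0.02 * 153.938 * 550 / sqrt(36.9)
= 278.8 mm

278.8


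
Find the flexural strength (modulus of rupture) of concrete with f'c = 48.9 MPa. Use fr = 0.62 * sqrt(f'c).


fr = 0.62 * sqrt(48.9)
= 4.336 MPa

4.336


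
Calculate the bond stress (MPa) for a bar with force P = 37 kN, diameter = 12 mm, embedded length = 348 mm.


u = P / (pi * db * ld)
= 37 * 1000 / (pi * 12 * 348)
= 2.82 MPa

2.82


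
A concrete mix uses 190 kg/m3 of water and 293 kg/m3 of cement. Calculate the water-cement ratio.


w/c = water / cement
w/c = 190 / 293 = 0.648

0.648


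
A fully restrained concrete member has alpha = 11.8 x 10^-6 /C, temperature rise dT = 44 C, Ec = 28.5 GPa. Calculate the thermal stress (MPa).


sigma = alpha * dT * Ec
= 11.8e-6 * 44 * 28.5 * 1000
= 14.797 MPa

14.797


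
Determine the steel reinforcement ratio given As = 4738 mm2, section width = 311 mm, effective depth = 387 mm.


rho = As / (b * d)
= 4738 / (311 * 387)
= 0.0394

0.0394


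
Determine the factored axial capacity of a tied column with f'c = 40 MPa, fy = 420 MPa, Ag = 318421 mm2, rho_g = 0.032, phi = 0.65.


Ast = rho * Ag = 0.032 * 318421 = 10189.472 mm2
phi*Pn = 0.65 * 0.80 * (0.85 * 40 * (318421 - 10189.472) + 420 * 10189.472) / 1000
= 7674.91 kN

7674.91


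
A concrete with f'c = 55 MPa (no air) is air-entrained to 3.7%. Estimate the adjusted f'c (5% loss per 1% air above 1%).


Strength loss = (3.7 - 1) * 5 = 13.5%
f'c = 55 * (1 - 13.5/100)
= 47.58 MPa

47.58


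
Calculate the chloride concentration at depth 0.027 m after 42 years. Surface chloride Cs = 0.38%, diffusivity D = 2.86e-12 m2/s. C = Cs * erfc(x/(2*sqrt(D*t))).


t_seconds = 42 * 365.25 * 24 * 3600 = 1325419200.0 s
arg = 0.027 / (2 * sqrt(2.86e-12 * 1325419200.0))
= 0.2193
erfc(0.2193) = 0.7565
C = 0.38 * 0.7565 = 0.2875%

0.2875


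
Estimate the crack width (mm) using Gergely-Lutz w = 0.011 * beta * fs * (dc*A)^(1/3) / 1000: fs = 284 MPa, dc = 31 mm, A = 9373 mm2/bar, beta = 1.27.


w = 0.011 * beta * fs * (dc * A)^(1/3) / 1000
= 0.011 * 1.27 * 284 * (31 * 9373)^(1/3) / 1000
= 0.263 mm

0.263


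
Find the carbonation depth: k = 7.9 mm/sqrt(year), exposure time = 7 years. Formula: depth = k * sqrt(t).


depth = k * sqrt(t)
= 7.9 * sqrt(7)
= 20.9 mm

20.9


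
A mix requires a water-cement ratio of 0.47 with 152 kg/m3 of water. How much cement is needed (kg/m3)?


Cement = water / (w/c)
= 152 / 0.47
= 323.4 kg/m3

323.4


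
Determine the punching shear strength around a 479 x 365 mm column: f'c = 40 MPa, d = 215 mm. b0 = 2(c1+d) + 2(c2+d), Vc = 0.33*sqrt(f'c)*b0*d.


b0 = 2*(479 + 215) + 2*(365 + 215) = 2548 mm
Vc = 0.33 * sqrt(40) * 2548 * 215 / 1000
= 1143.36 kN

1143.36


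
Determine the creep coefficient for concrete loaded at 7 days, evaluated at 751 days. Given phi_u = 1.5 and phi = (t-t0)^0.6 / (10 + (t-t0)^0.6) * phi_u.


dt = 751 - 7 = 744
phi = 744^0.6 / (10 + 744^0.6) * 1.5
= 1.261

1.261


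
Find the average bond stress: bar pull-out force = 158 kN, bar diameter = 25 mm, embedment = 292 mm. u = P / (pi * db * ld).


u = P / (pi * db * ld)
= 158 * 1000 / (pi * 25 * 292)
= 6.889 MPa

6.889


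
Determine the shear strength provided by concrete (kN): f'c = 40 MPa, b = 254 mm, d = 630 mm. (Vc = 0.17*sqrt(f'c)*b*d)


Vc = 0.17 * sqrt(40) * 254 * 630 / 1000
= 172.05 kN

172.05


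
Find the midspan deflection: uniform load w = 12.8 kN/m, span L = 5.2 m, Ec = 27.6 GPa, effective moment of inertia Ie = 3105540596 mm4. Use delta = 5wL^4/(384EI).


Convert: L = 5.2 m = 5200 mm, Ec = 27.6 GPa = 27600 MPa
delta = 5 * 12.8 * 5200^4 / (384 * 27600 * 3105540596)
= 1.42 mm

1.42


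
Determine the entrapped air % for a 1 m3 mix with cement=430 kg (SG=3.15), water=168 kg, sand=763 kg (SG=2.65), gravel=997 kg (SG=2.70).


Vol cement = 430 / (3.15 * 1000) = 0.136508 m3
Vol water = 168 / 1000 = 0.168 m3
Vol sand = 763 / (2.65 * 1000) = 0.287925 m3
Vol gravel = 997 / (2.70 * 1000) = 0.369259 m3
Total solid + water volume = 0.961692 m3
Air = (1 - 0.961692) * 100 = 3.83%

3.83


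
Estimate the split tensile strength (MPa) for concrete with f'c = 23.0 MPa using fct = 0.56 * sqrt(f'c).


fct = 0.56 * sqrt(23.0)
= 0.56 * 4.796
= 2.686 MPa

2.686


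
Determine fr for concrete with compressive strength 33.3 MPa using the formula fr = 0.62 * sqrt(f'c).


fr = 0.62 * sqrt(33.3)
= 3.578 MPa

3.578


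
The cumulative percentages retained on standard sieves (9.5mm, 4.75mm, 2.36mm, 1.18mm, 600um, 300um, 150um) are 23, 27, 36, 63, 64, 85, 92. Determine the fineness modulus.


FM = sum(cumulative % retained) / 100
= 390 / 100
= 3.9

3.9


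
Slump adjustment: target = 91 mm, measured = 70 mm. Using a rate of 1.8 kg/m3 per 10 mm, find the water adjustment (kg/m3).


Difference = 91 - 70 = 21 mm
Water adjustment = 21 * 1.8 / 10 = 3.8 kg/m3

3.8


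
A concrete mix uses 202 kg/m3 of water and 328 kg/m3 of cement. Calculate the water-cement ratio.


w/c = water / cement
w/c = 202 / 328 = 0.616

0.616


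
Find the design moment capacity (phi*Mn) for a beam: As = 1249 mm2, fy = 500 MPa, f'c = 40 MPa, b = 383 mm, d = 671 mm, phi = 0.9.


a = As * fy / (0.85 * f'c * b)
= 1249 * 500 / (0.85 * 40 * 383)
= 47.9573 mm
Mn = As * fy * (d - a/2) / 10^6
= 404.0648 kN-m
phi*Mn = 0.9 * 404.0648 = 363.66 kN-m

363.66


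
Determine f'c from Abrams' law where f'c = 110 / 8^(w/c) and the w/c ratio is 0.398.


f'c = 110 / 8^0.398
= 110 / 2.288
= 48.08 MPa

48.08


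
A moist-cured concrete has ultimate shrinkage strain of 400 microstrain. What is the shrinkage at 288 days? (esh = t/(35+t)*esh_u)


esh(288) = 288 / (35 + 288) * 400
= 288 / 323 * 400
= 356.7 microstrain

356.7


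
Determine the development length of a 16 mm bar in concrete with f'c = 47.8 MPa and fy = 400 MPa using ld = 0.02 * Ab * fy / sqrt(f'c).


Ab = pi * 16^2 / 4 = 201.062 mm2
ld = 0.02 * 201.062 * 400 / sqrt(47.8)
= 232.7 mm

232.7


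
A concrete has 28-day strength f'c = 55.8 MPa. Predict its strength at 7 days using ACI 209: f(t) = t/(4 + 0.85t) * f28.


f(7) = 7 / (4 + 0.85 * 7) * 55.8
= 7 / 9.95 * 55.8
= 39.26 MPa

39.26


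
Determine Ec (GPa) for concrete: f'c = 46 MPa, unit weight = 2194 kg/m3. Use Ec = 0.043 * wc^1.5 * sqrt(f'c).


Ec = 0.043 * 2194^1.5 * sqrt(46) / 1000
= 29.97 GPa

29.97


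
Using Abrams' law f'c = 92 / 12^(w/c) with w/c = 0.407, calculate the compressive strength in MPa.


f'c = 92 / 12^0.407
= 92 / 2.749
= 33.46 MPa

33.46


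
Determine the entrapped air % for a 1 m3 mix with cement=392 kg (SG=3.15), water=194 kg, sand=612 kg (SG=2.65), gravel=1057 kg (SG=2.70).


Vol cement = 392 / (3.15 * 1000) = 0.124444 m3
Vol water = 194 / 1000 = 0.194 m3
Vol sand = 612 / (2.65 * 1000) = 0.230943 m3
Vol gravel = 1057 / (2.70 * 1000) = 0.391481 m3
Total solid + water volume = 0.940869 m3
Air = (1 - 0.940869) * 100 = 5.91%

5.91


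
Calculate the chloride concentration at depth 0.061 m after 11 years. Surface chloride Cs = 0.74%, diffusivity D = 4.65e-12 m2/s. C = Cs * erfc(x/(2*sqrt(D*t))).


t_seconds = 11 * 365.25 * 24 * 3600 = 347133600.0 s
arg = 0.061 / (2 * sqrt(4.65e-12 * 347133600.0))
= 0.7591
erfc(0.7591) = 0.283
C = 0.74 * 0.283 = 0.2094%

0.2094


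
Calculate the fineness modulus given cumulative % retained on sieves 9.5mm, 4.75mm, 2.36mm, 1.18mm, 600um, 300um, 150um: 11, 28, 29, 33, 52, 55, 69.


FM = sum(cumulative % retained) / 100
= 277 / 100
= 2.77

2.77


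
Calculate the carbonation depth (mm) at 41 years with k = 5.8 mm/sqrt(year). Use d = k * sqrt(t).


depth = k * sqrt(t)
= 5.8 * sqrt(41)
= 37.14 mm

37.14


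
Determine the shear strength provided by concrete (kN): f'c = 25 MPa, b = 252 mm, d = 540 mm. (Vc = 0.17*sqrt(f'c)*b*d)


Vc = 0.17 * sqrt(25) * 252 * 540 / 1000
= 115.67 kN

115.67


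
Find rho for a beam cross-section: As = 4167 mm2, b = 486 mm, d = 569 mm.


rho = As / (b * d)
= 4167 / (486 * 569)
= 0.0151

0.0151


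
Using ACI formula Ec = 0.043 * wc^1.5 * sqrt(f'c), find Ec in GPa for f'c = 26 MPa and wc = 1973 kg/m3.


Ec = 0.043 * 1973^1.5 * sqrt(26) / 1000
= 19.22 GPa

19.22


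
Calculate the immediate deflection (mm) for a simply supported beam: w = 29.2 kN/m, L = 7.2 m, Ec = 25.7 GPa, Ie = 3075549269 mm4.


Convert: L = 7.2 m = 7200 mm, Ec = 25.7 GPa = 25700 MPa
delta = 5 * 29.2 * 7200^4 / (384 * 25700 * 3075549269)
= 12.93 mm

12.93


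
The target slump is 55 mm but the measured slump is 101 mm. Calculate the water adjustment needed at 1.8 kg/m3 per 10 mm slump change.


Difference = 55 - 101 = -46 mm
Water adjustment = -46 * 1.8 / 10 = -8.3 kg/m3

-8.3


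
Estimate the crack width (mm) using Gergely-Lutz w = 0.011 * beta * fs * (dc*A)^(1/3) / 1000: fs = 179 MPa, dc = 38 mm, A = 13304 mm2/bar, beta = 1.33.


w = 0.011 * beta * fs * (dc * A)^(1/3) / 1000
= 0.011 * 1.33 * 179 * (38 * 13304)^(1/3) / 1000
= 0.209 mm

0.209


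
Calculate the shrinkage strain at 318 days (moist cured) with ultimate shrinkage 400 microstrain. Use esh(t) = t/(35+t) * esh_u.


esh(318) = 318 / (35 + 318) * 400
= 318 / 353 * 400
= 360.3 microstrain

360.3


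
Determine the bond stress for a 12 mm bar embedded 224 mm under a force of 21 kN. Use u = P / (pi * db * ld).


u = P / (pi * db * ld)
= 21 * 1000 / (pi * 12 * 224)
= 2.487 MPa

2.487


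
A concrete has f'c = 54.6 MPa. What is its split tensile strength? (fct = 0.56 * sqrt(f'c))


fct = 0.56 * sqrt(54.6)
= 0.56 * 7.389
= 4.138 MPa

4.138


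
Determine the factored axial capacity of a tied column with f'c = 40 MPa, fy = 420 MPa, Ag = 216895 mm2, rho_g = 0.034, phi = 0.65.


Ast = rho * Ag = 0.034 * 216895 = 7374.43 mm2
phi*Pn = 0.65 * 0.80 * (0.85 * 40 * (216895 - 7374.43) + 420 * 7374.43) / 1000
= 5314.9 kN

5314.9


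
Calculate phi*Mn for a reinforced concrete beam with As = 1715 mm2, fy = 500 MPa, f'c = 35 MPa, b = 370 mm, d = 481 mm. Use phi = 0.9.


a = As * fy / (0.85 * f'c * b)
= 1715 * 500 / (0.85 * 35 * 370)
= 77.9014 mm
Mn = As * fy * (d - a/2) / 10^6
= 379.0573 kN-m
phi*Mn = 0.9 * 379.0573 = 341.15 kN-m

341.15


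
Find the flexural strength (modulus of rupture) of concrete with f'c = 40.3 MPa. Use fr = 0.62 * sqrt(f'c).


fr = 0.62 * sqrt(40.3)
= 3.936 MPa

3.936


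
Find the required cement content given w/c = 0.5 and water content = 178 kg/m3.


Cement = water / (w/c)
= 178 / 0.5
= 356.0 kg/m3

356.0


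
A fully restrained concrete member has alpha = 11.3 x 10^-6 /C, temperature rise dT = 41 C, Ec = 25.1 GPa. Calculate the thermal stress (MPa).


sigma = alpha * dT * Ec
= 11.3e-6 * 41 * 25.1 * 1000
= 11.629 MPa

11.629


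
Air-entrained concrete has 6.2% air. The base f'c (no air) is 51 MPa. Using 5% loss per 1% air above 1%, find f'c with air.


Strength loss = (6.2 - 1) * 5 = 26.0%
f'c = 51 * (1 - 26.0/100)
= 37.74 MPa

37.74


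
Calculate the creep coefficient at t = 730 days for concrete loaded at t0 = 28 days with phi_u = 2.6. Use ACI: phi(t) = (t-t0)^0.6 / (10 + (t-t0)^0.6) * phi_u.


dt = 730 - 28 = 702
phi = 702^0.6 / (10 + 702^0.6) * 2.6
= 2.174

2.174


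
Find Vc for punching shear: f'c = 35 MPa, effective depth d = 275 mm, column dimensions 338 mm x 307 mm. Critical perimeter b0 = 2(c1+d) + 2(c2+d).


b0 = 2*(338 + 275) + 2*(307 + 275) = 2390 mm
Vc = 0.33 * sqrt(35) * 2390 * 275 / 1000
= 1283.15 kN

1283.15


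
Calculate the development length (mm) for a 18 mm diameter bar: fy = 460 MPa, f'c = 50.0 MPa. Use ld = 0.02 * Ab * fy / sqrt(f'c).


Ab = pi * 18^2 / 4 = 254.469 mm2
ld = 0.02 * 254.469 * 460 / sqrt(50.0)
= 331.1 mm

331.1


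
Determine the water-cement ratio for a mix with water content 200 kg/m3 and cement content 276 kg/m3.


w/c = water / cement
w/c = 200 / 276 = 0.725

0.725


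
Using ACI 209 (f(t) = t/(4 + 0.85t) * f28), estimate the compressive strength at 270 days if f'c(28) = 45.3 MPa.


f(270) = 270 / (4 + 0.85 * 270) * 45.3
= 270 / 233.5 * 45.3
= 52.38 MPa

52.38


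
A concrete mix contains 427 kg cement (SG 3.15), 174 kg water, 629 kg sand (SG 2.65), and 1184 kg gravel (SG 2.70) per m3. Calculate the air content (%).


Vol cement = 427 / (3.15 * 1000) = 0.135556 m3
Vol water = 174 / 1000 = 0.174 m3
Vol sand = 629 / (2.65 * 1000) = 0.237358 m3
Vol gravel = 1184 / (2.70 * 1000) = 0.438519 m3
Total solid + water volume = 0.985433 m3
Air = (1 - 0.985433) * 100 = 1.46%

1.46


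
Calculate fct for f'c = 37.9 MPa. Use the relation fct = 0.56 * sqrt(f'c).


fct = 0.56 * sqrt(37.9)
= 0.56 * 6.156
= 3.448 MPa

3.448


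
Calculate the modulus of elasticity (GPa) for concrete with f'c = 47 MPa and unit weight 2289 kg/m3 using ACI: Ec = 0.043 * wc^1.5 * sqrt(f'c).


Ec = 0.043 * 2289^1.5 * sqrt(47) / 1000
= 32.28 GPa

32.28


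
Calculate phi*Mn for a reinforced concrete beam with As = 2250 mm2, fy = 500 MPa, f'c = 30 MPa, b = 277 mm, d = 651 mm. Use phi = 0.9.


a = As * fy / (0.85 * f'c * b)
= 2250 * 500 / (0.85 * 30 * 277)
= 159.2695 mm
Mn = As * fy * (d - a/2) / 10^6
= 642.7859 kN-m
phi*Mn = 0.9 * 642.7859 = 578.51 kN-m

578.51


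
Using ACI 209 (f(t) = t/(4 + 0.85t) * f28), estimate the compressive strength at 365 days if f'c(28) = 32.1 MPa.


f(365) = 365 / (4 + 0.85 * 365) * 32.1
= 365 / 314.25 * 32.1
= 37.28 MPa

37.28


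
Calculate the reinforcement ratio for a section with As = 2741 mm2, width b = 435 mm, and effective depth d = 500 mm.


rho = As / (b * d)
= 2741 / (435 * 500)
= 0.0126

0.0126


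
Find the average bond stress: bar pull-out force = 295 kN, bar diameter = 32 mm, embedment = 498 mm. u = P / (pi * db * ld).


u = P / (pi * db * ld)
= 295 * 1000 / (pi * 32 * 498)
= 5.892 MPa

5.892


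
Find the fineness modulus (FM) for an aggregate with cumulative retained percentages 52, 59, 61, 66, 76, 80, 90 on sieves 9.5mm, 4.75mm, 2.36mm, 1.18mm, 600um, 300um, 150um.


FM = sum(cumulative % retained) / 100
= 484 / 100
= 4.84

4.84


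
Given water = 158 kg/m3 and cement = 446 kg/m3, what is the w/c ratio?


w/c = water / cement
w/c = 158 / 446 = 0.354

0.354


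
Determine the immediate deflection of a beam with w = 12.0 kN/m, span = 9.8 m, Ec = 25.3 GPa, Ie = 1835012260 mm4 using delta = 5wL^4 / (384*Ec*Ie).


Convert: L = 9.8 m = 9800 mm, Ec = 25.3 GPa = 25300 MPa
delta = 5 * 12.0 * 9800^4 / (384 * 25300 * 1835012260)
= 31.04 mm

31.04


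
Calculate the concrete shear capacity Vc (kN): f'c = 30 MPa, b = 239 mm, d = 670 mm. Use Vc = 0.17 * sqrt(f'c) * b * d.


Vc = 0.17 * sqrt(30) * 239 * 670 / 1000
= 149.1 kN

149.1


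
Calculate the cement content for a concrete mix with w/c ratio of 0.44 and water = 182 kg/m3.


Cement = water / (w/c)
= 182 / 0.44
= 413.6 kg/m3

413.6


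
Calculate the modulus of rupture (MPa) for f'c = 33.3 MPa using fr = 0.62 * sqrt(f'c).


fr = 0.62 * sqrt(33.3)
= 3.578 MPa

3.578


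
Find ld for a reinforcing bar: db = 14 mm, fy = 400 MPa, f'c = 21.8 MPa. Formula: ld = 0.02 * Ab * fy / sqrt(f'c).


Ab = pi * 14^2 / 4 = 153.938 mm2
ld = 0.02 * 153.938 * 400 / sqrt(21.8)
= 263.8 mm

263.8


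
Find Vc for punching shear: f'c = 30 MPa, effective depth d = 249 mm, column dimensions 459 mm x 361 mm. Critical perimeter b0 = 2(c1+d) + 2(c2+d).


b0 = 2*(459 + 249) + 2*(361 + 249) = 2636 mm
Vc = 0.33 * sqrt(30) * 2636 * 249 / 1000
= 1186.37 kN

1186.37


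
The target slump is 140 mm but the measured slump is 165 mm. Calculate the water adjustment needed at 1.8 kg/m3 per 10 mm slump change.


Difference = 140 - 165 = -25 mm
Water adjustment = -25 * 1.8 / 10 = -4.5 kg/m3

-4.5


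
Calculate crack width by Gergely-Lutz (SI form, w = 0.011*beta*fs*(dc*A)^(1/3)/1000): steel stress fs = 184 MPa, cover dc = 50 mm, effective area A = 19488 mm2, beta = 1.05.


w = 0.011 * beta * fs * (dc * A)^(1/3) / 1000
= 0.011 * 1.05 * 184 * (50 * 19488)^(1/3) / 1000
= 0.211 mm

0.211
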